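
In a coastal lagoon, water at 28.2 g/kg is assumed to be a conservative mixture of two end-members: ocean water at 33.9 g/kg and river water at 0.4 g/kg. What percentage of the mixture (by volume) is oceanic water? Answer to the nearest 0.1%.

83.0%

Let g be the oceanic fraction. Salt balance per unit volume:
g×33.9 + (1−g)×0.4 = 28.2
g = (28.2 − 0.4) / (33.9 − 0.4) = 27.8/33.5 = 0.8299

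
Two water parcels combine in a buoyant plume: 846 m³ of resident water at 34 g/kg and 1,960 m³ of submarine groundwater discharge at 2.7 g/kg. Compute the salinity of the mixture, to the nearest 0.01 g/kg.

12.14 g/kg

Mass of salt is conserved:
salt = 846×34 + 1,960×2.7 = 28,764 + 5,292 = 34,056
volume = 846 + 1,960 = 2,806 m³
S = 34,056 / 2,806 = 12.1368 g/kg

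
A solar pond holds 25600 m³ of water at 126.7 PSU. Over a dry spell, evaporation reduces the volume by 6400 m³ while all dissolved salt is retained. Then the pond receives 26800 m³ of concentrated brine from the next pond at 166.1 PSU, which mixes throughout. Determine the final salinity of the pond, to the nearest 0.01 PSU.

After evaporation: salt = 25,600×126.7 = 3,243,520; volume = 25,600 − 6,400 = 19,200 m³
After mixing: salt = 3,243,520 + 26,800×166.1 = 7,695,000; volume = 19,200 + 26,800 = 46,000 m³
S = 7,695,000 / 46,000 = 167.2826 PSU

167.28 PSU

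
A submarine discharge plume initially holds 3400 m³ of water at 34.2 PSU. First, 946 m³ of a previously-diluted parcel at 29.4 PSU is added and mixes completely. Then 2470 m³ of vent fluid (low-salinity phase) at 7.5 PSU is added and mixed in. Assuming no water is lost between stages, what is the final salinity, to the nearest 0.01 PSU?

Weighted by volume,
Initial salt = 3,400×34.2 = 116,280
After stage 1: salt = 116,280 + 946×29.4 = 144,092.4; volume = 4,346 m³; S = 33.155 PSU
After stage 2: salt = 144,092.4 + 2,470×7.5 = 162,617.4; volume = 6,816 m³
S = 162,617.4 / 6,816 = 23.8582 PSU

23.86 PSU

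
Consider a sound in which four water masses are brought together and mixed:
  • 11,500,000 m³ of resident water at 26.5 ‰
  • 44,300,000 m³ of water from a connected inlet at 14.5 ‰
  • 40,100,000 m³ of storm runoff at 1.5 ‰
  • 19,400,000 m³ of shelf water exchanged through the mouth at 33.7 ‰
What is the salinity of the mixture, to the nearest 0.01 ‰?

Salt balance:
salt = 11,500,000×26.5 + 44,300,000×14.5 + 40,100,000×1.5 + 19,400,000×33.7 = 304,750,000 + 642,350,000 + 60,150,000 + 653,780,000 = 1,661,030,000
volume = 11,500,000 + 44,300,000 + 40,100,000 + 19,400,000 = 115,300,000 m³
S = 1,661,030,000 / 115,300,000 = 14.4062 ‰

14.41 ‰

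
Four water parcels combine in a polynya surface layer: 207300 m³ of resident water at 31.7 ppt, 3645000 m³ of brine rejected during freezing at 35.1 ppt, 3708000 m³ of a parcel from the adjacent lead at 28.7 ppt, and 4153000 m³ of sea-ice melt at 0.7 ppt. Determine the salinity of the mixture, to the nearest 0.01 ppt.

20.82 ppt

Weighted by volume,
salt = 207,300×31.7 + 3,645,000×35.1 + 3,708,000×28.7 + 4,153,000×0.7 = 6,571,410 + 127,939,500 + 106,419,600 + 2,907,100 = 243,837,610
volume = 207,300 + 3,645,000 + 3,708,000 + 4,153,000 = 11,713,300 m³
S = 243,837,610 / 11,713,300 = 20.8172 ppt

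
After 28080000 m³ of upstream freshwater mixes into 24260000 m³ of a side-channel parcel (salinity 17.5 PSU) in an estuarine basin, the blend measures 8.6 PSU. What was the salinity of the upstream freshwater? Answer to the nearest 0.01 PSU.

Salt balance: 24,260,000×17.5 + 28,080,000×S = 52,340,000×8.6
424,550,000 + 28,080,000·S = 450,124,000
S = (450,124,000 − 424,550,000) / 28,080,000 = 0.9108 PSU

0.91 PSU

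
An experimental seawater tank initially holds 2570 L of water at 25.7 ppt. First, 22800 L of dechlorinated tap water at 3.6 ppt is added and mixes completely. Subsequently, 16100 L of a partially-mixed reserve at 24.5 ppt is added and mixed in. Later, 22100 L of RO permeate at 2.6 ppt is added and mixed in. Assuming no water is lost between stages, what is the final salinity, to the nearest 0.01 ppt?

Weighted by volume,
Initial salt = 2,570×25.7 = 66,049
After stage 1: salt = 66,049 + 22,800×3.6 = 148,129; volume = 25,370 L; S = 5.839 ppt
After stage 2: salt = 148,129 + 16,100×24.5 = 542,579; volume = 41,470 L; S = 13.084 ppt
After stage 3: salt = 542,579 + 22,100×2.6 = 600,039; volume = 63,570 L
S = 600,039 / 63,570 = 9.439 ppt

9.44 ppt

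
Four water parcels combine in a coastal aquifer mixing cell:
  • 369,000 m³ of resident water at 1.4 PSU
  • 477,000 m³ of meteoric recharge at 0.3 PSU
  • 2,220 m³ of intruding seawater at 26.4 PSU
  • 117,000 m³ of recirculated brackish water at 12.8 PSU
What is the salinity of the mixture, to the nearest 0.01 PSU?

Total salt / total volume:
salt = 369,000×1.4 + 477,000×0.3 + 2,220×26.4 + 117,000×12.8 = 516,600 + 143,100 + 58,608 + 1,497,600 = 2,215,908
volume = 369,000 + 477,000 + 2,220 + 117,000 = 965,220 m³
S = 2,215,908 / 965,220 = 2.2958 PSU

2.30 PSU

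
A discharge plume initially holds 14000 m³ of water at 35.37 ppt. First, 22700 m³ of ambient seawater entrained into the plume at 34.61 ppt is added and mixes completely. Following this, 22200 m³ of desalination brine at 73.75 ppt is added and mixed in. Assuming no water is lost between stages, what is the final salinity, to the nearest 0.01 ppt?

Salt balance:
Initial salt = 14,000×35.37 = 495,180
After stage 1: salt = 495,180 + 22,700×34.61 = 1,280,827; volume = 36,700 m³; S = 34.9 ppt
After stage 2: salt = 1,280,827 + 22,200×73.75 = 2,918,077; volume = 58,900 m³
S = 2,918,077 / 58,900 = 49.5429 ppt

49.54 ppt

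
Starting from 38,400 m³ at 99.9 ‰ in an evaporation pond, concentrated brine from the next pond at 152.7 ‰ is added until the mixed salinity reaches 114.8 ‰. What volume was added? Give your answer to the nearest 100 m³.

15100 m³

Salt balance: 38,400×99.9 + V×152.7 = (38,400+V)×114.8
3,836,160 + 152.7V = 4,408,320 + 114.8V
572,160 = 37.9V
V = 15,096.57 m³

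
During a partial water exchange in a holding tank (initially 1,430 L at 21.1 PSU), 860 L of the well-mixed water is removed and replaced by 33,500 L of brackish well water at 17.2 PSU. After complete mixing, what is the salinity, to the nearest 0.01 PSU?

Remaining after removal: 570 L at 21.1 PSU (salt = 12,027)
After addition: salt = 12,027 + 33,500×17.2 = 588,227; volume = 34,070 L
S = 588,227 / 34,070 = 17.2652 PSU

17.27 PSU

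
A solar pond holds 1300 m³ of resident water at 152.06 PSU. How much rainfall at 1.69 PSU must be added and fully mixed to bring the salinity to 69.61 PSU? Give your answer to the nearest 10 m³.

1580 m³

Salt balance: 1,300×152.06 + V×1.69 = (1,300+V)×69.61
197,678 + 1.69V = 90,493 + 69.61V
107,185 = 67.92V
V = 1,578.11 m³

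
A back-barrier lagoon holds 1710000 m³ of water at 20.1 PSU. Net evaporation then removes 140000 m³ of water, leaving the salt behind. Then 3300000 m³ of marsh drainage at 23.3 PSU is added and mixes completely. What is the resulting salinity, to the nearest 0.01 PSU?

After evaporation: salt = 1,710,000×20.1 = 34,371,000; volume = 1,710,000 − 140,000 = 1,570,000 m³
After mixing: salt = 34,371,000 + 3,300,000×23.3 = 111,261,000; volume = 1,570,000 + 3,300,000 = 4,870,000 m³
S = 111,261,000 / 4,870,000 = 22.8462 PSU

22.85 PSU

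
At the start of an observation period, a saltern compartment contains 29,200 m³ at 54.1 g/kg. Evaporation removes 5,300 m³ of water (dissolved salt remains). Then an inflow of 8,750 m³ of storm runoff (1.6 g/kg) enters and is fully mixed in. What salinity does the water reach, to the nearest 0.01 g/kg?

48.81 g/kg

After evaporation: salt = 29,200×54.1 = 1,579,720; volume = 29,200 − 5,300 = 23,900 m³
After mixing: salt = 1,579,720 + 8,750×1.6 = 1,593,720; volume = 23,900 + 8,750 = 32,650 m³
S = 1,593,720 / 32,650 = 48.8123 g/kg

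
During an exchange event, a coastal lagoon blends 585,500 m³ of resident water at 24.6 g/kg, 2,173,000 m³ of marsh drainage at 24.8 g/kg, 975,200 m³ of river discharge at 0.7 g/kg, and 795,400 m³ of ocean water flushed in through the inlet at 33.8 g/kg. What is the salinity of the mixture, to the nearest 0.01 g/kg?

21.17 g/kg

Salt balance:
salt = 585,500×24.6 + 2,173,000×24.8 + 975,200×0.7 + 795,400×33.8 = 14,403,300 + 53,890,400 + 682,640 + 26,884,520 = 95,860,860
volume = 585,500 + 2,173,000 + 975,200 + 795,400 = 4,529,100 m³
S = 95,860,860 / 4,529,100 = 21.1655 g/kg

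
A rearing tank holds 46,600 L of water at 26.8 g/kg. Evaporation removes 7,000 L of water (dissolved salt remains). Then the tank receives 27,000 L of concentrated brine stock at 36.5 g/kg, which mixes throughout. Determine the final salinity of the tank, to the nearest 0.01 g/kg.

After evaporation: salt = 46,600×26.8 = 1,248,880; volume = 46,600 − 7,000 = 39,600 L
After mixing: salt = 1,248,880 + 27,000×36.5 = 2,234,380; volume = 39,600 + 27,000 = 66,600 L
S = 2,234,380 / 66,600 = 33.5492 g/kg

33.55 g/kg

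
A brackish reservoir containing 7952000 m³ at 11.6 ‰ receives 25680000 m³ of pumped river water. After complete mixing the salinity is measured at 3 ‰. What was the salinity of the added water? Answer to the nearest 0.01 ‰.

0.34 ‰

Salt balance: 7,952,000×11.6 + 25,680,000×S = 33,632,000×3
92,243,200 + 25,680,000·S = 100,896,000
S = (100,896,000 − 92,243,200) / 25,680,000 = 0.3369 ‰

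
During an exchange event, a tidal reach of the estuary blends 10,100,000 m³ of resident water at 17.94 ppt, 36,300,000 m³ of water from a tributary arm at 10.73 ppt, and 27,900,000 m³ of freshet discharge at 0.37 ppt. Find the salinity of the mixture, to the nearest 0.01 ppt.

Salt balance:
salt = 10,100,000×17.94 + 36,300,000×10.73 + 27,900,000×0.37 = 181,194,000 + 389,499,000 + 10,323,000 = 581,016,000
volume = 10,100,000 + 36,300,000 + 27,900,000 = 74,300,000 m³
S = 581,016,000 / 74,300,000 = 7.8199 ppt

7.82 ppt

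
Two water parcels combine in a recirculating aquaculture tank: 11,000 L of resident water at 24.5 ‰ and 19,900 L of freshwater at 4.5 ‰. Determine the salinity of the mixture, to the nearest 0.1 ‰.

By conservation of dissolved salt,
salt = 11,000×24.5 + 19,900×4.5 = 269,500 + 89,550 = 359,050
volume = 11,000 + 19,900 = 30,900 L
S = 359,050 / 30,900 = 11.62 ‰

11.6 ‰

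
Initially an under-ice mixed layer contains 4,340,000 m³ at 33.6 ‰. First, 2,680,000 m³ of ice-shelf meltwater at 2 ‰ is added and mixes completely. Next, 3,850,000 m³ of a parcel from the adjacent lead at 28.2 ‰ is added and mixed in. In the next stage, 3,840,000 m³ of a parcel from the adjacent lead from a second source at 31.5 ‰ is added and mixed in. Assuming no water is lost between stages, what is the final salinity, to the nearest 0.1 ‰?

Mass of salt is conserved:
Initial salt = 4,340,000×33.6 = 145,824,000
After stage 1: salt = 145,824,000 + 2,680,000×2 = 151,184,000; volume = 7,020,000 m³; S = 21.536 ‰
After stage 2: salt = 151,184,000 + 3,850,000×28.2 = 259,754,000; volume = 10,870,000 m³; S = 23.896 ‰
After stage 3: salt = 259,754,000 + 3,840,000×31.5 = 380,714,000; volume = 14,710,000 m³
S = 380,714,000 / 14,710,000 = 25.8813 ‰

25.9 ‰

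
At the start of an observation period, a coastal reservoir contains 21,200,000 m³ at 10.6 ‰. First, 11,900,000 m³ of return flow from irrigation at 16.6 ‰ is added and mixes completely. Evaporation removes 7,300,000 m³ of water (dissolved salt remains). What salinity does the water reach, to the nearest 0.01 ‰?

16.37 ‰

After mixing: salt = 21,200,000×10.6 + 11,900,000×16.6 = 422,260,000; volume = 33,100,000 m³
After evaporation: salt unchanged = 422,260,000; volume = 33,100,000 − 7,300,000 = 25,800,000 m³
S = 422,260,000 / 25,800,000 = 16.3667 ‰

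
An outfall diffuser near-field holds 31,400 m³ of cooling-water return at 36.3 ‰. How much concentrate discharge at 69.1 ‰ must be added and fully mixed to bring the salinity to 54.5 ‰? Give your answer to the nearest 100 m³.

Salt balance: 31,400×36.3 + V×69.1 = (31,400+V)×54.5
1,139,820 + 69.1V = 1,711,300 + 54.5V
571,480 = 14.6V
V = 39,142.47 m³

39100 m³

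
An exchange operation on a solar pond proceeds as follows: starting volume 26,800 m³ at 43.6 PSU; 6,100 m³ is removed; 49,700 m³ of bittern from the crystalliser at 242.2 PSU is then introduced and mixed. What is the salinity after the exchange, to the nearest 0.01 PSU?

Remaining after removal: 20,700 m³ at 43.6 PSU (salt = 902,520)
After addition: salt = 902,520 + 49,700×242.2 = 12,939,860; volume = 70,400 m³
S = 12,939,860 / 70,400 = 183.8048 PSU

183.80 PSU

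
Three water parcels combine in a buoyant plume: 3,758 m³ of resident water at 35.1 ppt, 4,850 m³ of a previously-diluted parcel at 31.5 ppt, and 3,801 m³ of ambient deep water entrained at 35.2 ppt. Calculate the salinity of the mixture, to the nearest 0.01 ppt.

33.72 ppt

Mass of salt is conserved:
salt = 3,758×35.1 + 4,850×31.5 + 3,801×35.2 = 131,905.8 + 152,775 + 133,795.2 = 418,476
volume = 3,758 + 4,850 + 3,801 = 12,409 m³
S = 418,476 / 12,409 = 33.7236 ppt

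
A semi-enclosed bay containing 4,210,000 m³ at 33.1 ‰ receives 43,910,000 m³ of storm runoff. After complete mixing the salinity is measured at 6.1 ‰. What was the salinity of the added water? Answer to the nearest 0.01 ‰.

3.51 ‰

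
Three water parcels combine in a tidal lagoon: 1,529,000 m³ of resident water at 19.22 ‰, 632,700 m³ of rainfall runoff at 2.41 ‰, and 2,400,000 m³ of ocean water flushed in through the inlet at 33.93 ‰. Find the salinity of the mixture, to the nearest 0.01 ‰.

24.63 ‰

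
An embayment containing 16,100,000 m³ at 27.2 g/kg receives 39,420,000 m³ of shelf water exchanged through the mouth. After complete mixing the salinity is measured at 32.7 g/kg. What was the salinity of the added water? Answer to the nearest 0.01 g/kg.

34.95 g/kg

Salt balance: 16,100,000×27.2 + 39,420,000×S = 55,520,000×32.7
437,920,000 + 39,420,000·S = 1,815,504,000
S = (1,815,504,000 − 437,920,000) / 39,420,000 = 34.9463 g/kg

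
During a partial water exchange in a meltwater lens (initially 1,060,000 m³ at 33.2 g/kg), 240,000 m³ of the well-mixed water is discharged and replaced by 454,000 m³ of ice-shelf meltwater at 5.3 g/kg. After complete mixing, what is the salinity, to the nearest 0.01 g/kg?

23.26 g/kg

Remaining after removal: 820,000 m³ at 33.2 g/kg (salt = 27,224,000)
After addition: salt = 27,224,000 + 454,000×5.3 = 29,630,200; volume = 1,274,000 m³
S = 29,630,200 / 1,274,000 = 23.2576 g/kg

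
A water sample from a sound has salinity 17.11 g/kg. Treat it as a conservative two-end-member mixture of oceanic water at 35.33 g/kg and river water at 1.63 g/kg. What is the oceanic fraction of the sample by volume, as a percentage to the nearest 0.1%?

45.9%

Let g be the oceanic fraction. Salt balance per unit volume:
g×35.33 + (1−g)×1.63 = 17.11
g = (17.11 − 1.63) / (35.33 − 1.63) = 15.48/33.7 = 0.4593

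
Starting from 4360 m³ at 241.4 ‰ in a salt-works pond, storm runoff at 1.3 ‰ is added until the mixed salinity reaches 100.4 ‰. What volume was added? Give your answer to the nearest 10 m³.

6200 m³

Salt balance: 4,360×241.4 + V×1.3 = (4,360+V)×100.4
1,052,504 + 1.3V = 437,744 + 100.4V
614,760 = 99.1V
V = 6,203.43 m³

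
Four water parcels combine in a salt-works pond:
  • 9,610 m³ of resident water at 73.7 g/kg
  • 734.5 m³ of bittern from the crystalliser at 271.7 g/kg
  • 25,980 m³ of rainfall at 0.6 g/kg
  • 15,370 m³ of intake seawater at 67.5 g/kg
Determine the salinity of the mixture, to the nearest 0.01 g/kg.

Total salt / total volume:
salt = 9,610×73.7 + 734.5×271.7 + 25,980×0.6 + 15,370×67.5 = 708,257 + 199,563.65 + 15,588 + 1,037,475 = 1,960,883.65
volume = 9,610 + 734.5 + 25,980 + 15,370 = 51,694.5 m³
S = 1,960,883.65 / 51,694.5 = 37.9322 g/kg

37.93 g/kg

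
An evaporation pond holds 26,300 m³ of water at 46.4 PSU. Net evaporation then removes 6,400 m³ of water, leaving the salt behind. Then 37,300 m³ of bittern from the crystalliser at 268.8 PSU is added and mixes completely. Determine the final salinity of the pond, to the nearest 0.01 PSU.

After evaporation: salt = 26,300×46.4 = 1,220,320; volume = 26,300 − 6,400 = 19,900 m³
After mixing: salt = 1,220,320 + 37,300×268.8 = 11,246,560; volume = 19,900 + 37,300 = 57,200 m³
S = 11,246,560 / 57,200 = 196.6182 PSU

196.62 PSU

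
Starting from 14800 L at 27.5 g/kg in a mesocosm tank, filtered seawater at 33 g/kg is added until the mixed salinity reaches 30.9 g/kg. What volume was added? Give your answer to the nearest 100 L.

Salt balance: 14,800×27.5 + V×33 = (14,800+V)×30.9
407,000 + 33V = 457,320 + 30.9V
50,320 = 2.1V
V = 23,961.9 L

24000 L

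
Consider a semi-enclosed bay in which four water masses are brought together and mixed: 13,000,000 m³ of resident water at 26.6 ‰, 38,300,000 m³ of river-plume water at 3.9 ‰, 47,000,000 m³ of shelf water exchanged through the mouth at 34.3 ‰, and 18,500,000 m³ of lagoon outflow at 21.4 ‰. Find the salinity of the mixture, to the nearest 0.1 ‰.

Conserving salt mass:
salt = 13,000,000×26.6 + 38,300,000×3.9 + 47,000,000×34.3 + 18,500,000×21.4 = 345,800,000 + 149,370,000 + 1,612,100,000 + 395,900,000 = 2,503,170,000
volume = 13,000,000 + 38,300,000 + 47,000,000 + 18,500,000 = 116,800,000 m³
S = 2,503,170,000 / 116,800,000 = 21.431 ‰

21.4 ‰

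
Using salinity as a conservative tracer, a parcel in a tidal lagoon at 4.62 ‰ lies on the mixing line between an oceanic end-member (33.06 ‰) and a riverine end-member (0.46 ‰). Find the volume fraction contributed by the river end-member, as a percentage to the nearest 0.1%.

87.2%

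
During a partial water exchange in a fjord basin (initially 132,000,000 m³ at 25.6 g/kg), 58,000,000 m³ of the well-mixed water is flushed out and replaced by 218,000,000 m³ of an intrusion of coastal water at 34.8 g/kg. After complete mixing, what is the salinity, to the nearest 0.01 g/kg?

Remaining after removal: 74,000,000 m³ at 25.6 g/kg (salt = 1,894,400,000)
After addition: salt = 1,894,400,000 + 218,000,000×34.8 = 9,480,800,000; volume = 292,000,000 m³
S = 9,480,800,000 / 292,000,000 = 32.4685 g/kg

32.47 g/kg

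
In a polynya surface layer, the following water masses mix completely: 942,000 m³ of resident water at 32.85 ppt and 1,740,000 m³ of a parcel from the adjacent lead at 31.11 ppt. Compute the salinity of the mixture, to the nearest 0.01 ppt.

Weighted by volume,
salt = 942,000×32.85 + 1,740,000×31.11 = 30,944,700 + 54,131,400 = 85,076,100
volume = 942,000 + 1,740,000 = 2,682,000 m³
S = 85,076,100 / 2,682,000 = 31.7211 ppt

31.72 ppt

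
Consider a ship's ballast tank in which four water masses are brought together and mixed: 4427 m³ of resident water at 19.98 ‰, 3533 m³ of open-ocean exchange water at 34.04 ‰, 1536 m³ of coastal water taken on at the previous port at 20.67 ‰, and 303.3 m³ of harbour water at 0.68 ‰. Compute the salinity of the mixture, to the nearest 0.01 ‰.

24.56 ‰

Total salt / total volume:
salt = 4,427×19.98 + 3,533×34.04 + 1,536×20.67 + 303.3×0.68 = 88,451.46 + 120,263.32 + 31,749.12 + 206.244 = 240,670.144
volume = 4,427 + 3,533 + 1,536 + 303.3 = 9,799.3 m³
S = 240,670.144 / 9,799.3 = 24.5599 ‰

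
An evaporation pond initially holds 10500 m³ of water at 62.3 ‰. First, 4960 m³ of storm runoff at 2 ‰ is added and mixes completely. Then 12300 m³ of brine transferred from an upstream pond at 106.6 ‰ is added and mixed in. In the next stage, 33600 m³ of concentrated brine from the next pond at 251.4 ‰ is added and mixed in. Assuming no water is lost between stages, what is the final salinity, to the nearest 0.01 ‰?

169.85 ‰

Weighted by volume,
Initial salt = 10,500×62.3 = 654,150
After stage 1: salt = 654,150 + 4,960×2 = 664,070; volume = 15,460 m³; S = 42.954 ‰
After stage 2: salt = 664,070 + 12,300×106.6 = 1,975,250; volume = 27,760 m³; S = 71.155 ‰
After stage 3: salt = 1,975,250 + 33,600×251.4 = 10,422,290; volume = 61,360 m³
S = 10,422,290 / 61,360 = 169.8548 ‰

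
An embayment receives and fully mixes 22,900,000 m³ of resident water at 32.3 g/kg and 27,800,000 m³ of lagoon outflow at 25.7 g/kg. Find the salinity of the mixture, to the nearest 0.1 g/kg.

Total salt / total volume:
salt = 22,900,000×32.3 + 27,800,000×25.7 = 739,670,000 + 714,460,000 = 1,454,130,000
volume = 22,900,000 + 27,800,000 = 50,700,000 m³
S = 1,454,130,000 / 50,700,000 = 28.681 g/kg

28.7 g/kg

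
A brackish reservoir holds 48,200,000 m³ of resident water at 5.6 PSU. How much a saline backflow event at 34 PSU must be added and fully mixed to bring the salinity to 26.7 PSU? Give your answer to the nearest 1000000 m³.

Salt balance: 48,200,000×5.6 + V×34 = (48,200,000+V)×26.7
269,920,000 + 34V = 1,286,940,000 + 26.7V
1,017,020,000 = 7.3V
V = 139,317,808.22 m³

139000000 m³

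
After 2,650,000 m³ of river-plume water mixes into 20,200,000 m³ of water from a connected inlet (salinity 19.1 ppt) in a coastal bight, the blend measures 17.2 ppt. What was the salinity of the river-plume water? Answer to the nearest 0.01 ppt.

Salt balance: 20,200,000×19.1 + 2,650,000×S = 22,850,000×17.2
385,820,000 + 2,650,000·S = 393,020,000
S = (393,020,000 − 385,820,000) / 2,650,000 = 2.717 ppt

2.72 ppt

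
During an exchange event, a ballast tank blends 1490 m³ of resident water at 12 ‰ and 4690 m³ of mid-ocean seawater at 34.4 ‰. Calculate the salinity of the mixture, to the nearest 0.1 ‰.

Conserving salt mass:
salt = 1,490×12 + 4,690×34.4 = 17,880 + 161,336 = 179,216
volume = 1,490 + 4,690 = 6,180 m³
S = 179,216 / 6,180 = 28.999 ‰

29.0 ‰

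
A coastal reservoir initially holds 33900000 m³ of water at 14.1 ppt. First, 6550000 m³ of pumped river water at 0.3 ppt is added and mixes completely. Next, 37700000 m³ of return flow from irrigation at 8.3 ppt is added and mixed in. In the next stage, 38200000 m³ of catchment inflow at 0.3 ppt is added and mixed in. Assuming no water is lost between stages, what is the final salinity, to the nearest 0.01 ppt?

Salt balance:
Initial salt = 33,900,000×14.1 = 477,990,000
After stage 1: salt = 477,990,000 + 6,550,000×0.3 = 479,955,000; volume = 40,450,000 m³; S = 11.865 ppt
After stage 2: salt = 479,955,000 + 37,700,000×8.3 = 792,865,000; volume = 78,150,000 m³; S = 10.145 ppt
After stage 3: salt = 792,865,000 + 38,200,000×0.3 = 804,325,000; volume = 116,350,000 m³
S = 804,325,000 / 116,350,000 = 6.913 ppt

6.91 ppt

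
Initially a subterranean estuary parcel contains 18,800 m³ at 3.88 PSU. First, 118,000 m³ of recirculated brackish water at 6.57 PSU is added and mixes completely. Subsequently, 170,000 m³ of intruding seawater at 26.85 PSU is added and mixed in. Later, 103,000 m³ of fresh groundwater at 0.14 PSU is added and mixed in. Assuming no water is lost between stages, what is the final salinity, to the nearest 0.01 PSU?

Mass of salt is conserved:
Initial salt = 18,800×3.88 = 72,944
After stage 1: salt = 72,944 + 118,000×6.57 = 848,204; volume = 136,800 m³; S = 6.2 PSU
After stage 2: salt = 848,204 + 170,000×26.85 = 5,412,704; volume = 306,800 m³; S = 17.642 PSU
After stage 3: salt = 5,412,704 + 103,000×0.14 = 5,427,124; volume = 409,800 m³
S = 5,427,124 / 409,800 = 13.2433 PSU

13.24 PSU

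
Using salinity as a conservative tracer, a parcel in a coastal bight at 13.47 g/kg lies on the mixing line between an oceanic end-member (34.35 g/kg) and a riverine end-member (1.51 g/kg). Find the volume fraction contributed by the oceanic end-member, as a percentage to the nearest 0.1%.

36.4%

Let g be the oceanic fraction. Salt balance per unit volume:
g×34.35 + (1−g)×1.51 = 13.47
g = (13.47 − 1.51) / (34.35 − 1.51) = 11.96/32.84 = 0.3642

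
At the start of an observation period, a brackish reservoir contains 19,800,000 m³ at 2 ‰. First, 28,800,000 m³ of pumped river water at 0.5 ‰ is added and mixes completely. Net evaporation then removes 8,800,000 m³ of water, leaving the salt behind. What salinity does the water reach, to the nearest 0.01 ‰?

After mixing: salt = 19,800,000×2 + 28,800,000×0.5 = 54,000,000; volume = 48,600,000 m³
After evaporation: salt unchanged = 54,000,000; volume = 48,600,000 − 8,800,000 = 39,800,000 m³
S = 54,000,000 / 39,800,000 = 1.3568 ‰

1.36 ‰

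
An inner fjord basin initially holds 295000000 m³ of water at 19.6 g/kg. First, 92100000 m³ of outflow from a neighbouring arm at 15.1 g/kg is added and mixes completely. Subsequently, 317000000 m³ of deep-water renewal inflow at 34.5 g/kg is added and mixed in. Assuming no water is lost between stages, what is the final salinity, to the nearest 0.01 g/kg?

25.72 g/kg

Mass of salt is conserved:
Initial salt = 295,000,000×19.6 = 5,782,000,000
After stage 1: salt = 5,782,000,000 + 92,100,000×15.1 = 7,172,710,000; volume = 387,100,000 m³; S = 18.529 g/kg
After stage 2: salt = 7,172,710,000 + 317,000,000×34.5 = 18,109,210,000; volume = 704,100,000 m³
S = 18,109,210,000 / 704,100,000 = 25.7197 g/kg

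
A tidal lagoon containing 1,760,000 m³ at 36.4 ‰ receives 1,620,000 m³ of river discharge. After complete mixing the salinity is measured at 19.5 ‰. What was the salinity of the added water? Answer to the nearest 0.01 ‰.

1.14 ‰

Salt balance: 1,760,000×36.4 + 1,620,000×S = 3,380,000×19.5
64,064,000 + 1,620,000·S = 65,910,000
S = (65,910,000 − 64,064,000) / 1,620,000 = 1.1395 ‰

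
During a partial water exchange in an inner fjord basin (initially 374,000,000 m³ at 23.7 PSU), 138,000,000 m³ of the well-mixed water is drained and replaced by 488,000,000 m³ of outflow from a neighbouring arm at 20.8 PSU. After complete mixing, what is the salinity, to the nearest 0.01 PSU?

Remaining after removal: 236,000,000 m³ at 23.7 PSU (salt = 5,593,200,000)
After addition: salt = 5,593,200,000 + 488,000,000×20.8 = 15,743,600,000; volume = 724,000,000 m³
S = 15,743,600,000 / 724,000,000 = 21.7453 PSU

21.75 PSU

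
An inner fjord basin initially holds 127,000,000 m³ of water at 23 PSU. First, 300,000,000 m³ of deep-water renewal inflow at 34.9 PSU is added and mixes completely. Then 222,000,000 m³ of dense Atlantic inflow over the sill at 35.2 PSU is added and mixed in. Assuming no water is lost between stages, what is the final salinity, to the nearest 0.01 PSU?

Salt balance:
Initial salt = 127,000,000×23 = 2,921,000,000
After stage 1: salt = 2,921,000,000 + 300,000,000×34.9 = 13,391,000,000; volume = 427,000,000 m³; S = 31.361 PSU
After stage 2: salt = 13,391,000,000 + 222,000,000×35.2 = 21,205,400,000; volume = 649,000,000 m³
S = 21,205,400,000 / 649,000,000 = 32.674 PSU

32.67 PSU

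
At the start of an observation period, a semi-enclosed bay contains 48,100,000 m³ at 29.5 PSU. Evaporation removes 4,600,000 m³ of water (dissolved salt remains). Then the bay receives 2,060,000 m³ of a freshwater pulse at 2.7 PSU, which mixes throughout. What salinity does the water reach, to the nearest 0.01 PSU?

31.27 PSU

After evaporation: salt = 48,100,000×29.5 = 1,418,950,000; volume = 48,100,000 − 4,600,000 = 43,500,000 m³
After mixing: salt = 1,418,950,000 + 2,060,000×2.7 = 1,424,512,000; volume = 43,500,000 + 2,060,000 = 45,560,000 m³
S = 1,424,512,000 / 45,560,000 = 31.2667 PSU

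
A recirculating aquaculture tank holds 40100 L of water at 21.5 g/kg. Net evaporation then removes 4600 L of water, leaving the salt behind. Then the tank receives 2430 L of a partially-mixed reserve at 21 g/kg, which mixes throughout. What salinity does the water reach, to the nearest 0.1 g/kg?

24.1 g/kg

After evaporation: salt = 40,100×21.5 = 862,150; volume = 40,100 − 4,600 = 35,500 L
After mixing: salt = 862,150 + 2,430×21 = 913,180; volume = 35,500 + 2,430 = 37,930 L
S = 913,180 / 37,930 = 24.0754 g/kg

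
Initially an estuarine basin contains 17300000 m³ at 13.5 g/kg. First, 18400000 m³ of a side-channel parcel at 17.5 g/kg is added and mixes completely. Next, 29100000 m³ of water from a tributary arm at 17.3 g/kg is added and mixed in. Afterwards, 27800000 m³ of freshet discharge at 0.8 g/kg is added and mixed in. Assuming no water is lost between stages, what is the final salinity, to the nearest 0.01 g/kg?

Salt balance:
Initial salt = 17,300,000×13.5 = 233,550,000
After stage 1: salt = 233,550,000 + 18,400,000×17.5 = 555,550,000; volume = 35,700,000 m³; S = 15.562 g/kg
After stage 2: salt = 555,550,000 + 29,100,000×17.3 = 1,058,980,000; volume = 64,800,000 m³; S = 16.342 g/kg
After stage 3: salt = 1,058,980,000 + 27,800,000×0.8 = 1,081,220,000; volume = 92,600,000 m³
S = 1,081,220,000 / 92,600,000 = 11.6762 g/kg

11.68 g/kg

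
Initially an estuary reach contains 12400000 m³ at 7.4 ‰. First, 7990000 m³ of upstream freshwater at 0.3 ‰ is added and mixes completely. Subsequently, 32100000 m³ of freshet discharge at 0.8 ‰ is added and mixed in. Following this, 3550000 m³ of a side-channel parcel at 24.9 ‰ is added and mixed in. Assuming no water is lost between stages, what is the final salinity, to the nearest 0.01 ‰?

3.72 ‰

Salt balance:
Initial salt = 12,400,000×7.4 = 91,760,000
After stage 1: salt = 91,760,000 + 7,990,000×0.3 = 94,157,000; volume = 20,390,000 m³; S = 4.618 ‰
After stage 2: salt = 94,157,000 + 32,100,000×0.8 = 119,837,000; volume = 52,490,000 m³; S = 2.283 ‰
After stage 3: salt = 119,837,000 + 3,550,000×24.9 = 208,232,000; volume = 56,040,000 m³
S = 208,232,000 / 56,040,000 = 3.7158 ‰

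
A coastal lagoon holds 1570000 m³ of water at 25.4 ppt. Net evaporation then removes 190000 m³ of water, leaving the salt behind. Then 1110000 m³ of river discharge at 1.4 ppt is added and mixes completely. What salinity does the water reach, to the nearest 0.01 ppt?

16.64 ppt

After evaporation: salt = 1,570,000×25.4 = 39,878,000; volume = 1,570,000 − 190,000 = 1,380,000 m³
After mixing: salt = 39,878,000 + 1,110,000×1.4 = 41,432,000; volume = 1,380,000 + 1,110,000 = 2,490,000 m³
S = 41,432,000 / 2,490,000 = 16.6394 ppt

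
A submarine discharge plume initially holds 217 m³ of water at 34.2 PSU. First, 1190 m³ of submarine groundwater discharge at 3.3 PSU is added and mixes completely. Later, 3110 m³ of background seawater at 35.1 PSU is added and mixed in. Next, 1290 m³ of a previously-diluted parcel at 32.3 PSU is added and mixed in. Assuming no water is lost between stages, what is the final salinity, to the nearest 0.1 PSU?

Conserving salt mass:
Initial salt = 217×34.2 = 7,421.4
After stage 1: salt = 7,421.4 + 1,190×3.3 = 11,348.4; volume = 1,407 m³; S = 8.066 PSU
After stage 2: salt = 11,348.4 + 3,110×35.1 = 120,509.4; volume = 4,517 m³; S = 26.679 PSU
After stage 3: salt = 120,509.4 + 1,290×32.3 = 162,176.4; volume = 5,807 m³
S = 162,176.4 / 5,807 = 27.9277 PSU

27.9 PSU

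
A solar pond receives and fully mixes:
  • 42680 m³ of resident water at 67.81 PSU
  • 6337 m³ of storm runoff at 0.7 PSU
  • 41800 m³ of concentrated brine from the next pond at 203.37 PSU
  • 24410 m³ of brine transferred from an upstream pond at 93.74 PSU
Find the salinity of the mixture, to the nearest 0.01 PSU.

Weighted by volume,
salt = 42,680×67.81 + 6,337×0.7 + 41,800×203.37 + 24,410×93.74 = 2,894,130.8 + 4,435.9 + 8,500,866 + 2,288,193.4 = 13,687,626.1
volume = 42,680 + 6,337 + 41,800 + 24,410 = 115,227 m³
S = 13,687,626.1 / 115,227 = 118.7884 PSU

118.79 PSU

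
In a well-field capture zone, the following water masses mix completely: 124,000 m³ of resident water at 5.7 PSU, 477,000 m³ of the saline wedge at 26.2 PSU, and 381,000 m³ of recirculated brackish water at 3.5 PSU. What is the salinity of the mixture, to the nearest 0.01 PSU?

14.80 PSU

Total salt / total volume:
salt = 124,000×5.7 + 477,000×26.2 + 381,000×3.5 = 706,800 + 12,497,400 + 1,333,500 = 14,537,700
volume = 124,000 + 477,000 + 381,000 = 982,000 m³
S = 14,537,700 / 982,000 = 14.8042 PSU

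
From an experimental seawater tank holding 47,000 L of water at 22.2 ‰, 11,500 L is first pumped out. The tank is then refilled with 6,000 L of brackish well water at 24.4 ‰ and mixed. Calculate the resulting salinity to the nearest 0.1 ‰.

Remaining after removal: 35,500 L at 22.2 ‰ (salt = 788,100)
After addition: salt = 788,100 + 6,000×24.4 = 934,500; volume = 41,500 L
S = 934,500 / 41,500 = 22.5181 ‰

22.5 ‰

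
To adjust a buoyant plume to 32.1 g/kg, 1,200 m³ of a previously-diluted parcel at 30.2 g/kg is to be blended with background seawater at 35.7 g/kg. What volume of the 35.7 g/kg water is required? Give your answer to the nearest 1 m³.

633 m³

Salt balance: 1,200×30.2 + V×35.7 = (1,200+V)×32.1
36,240 + 35.7V = 38,520 + 32.1V
2,280 = 3.6V
V = 633.33 m³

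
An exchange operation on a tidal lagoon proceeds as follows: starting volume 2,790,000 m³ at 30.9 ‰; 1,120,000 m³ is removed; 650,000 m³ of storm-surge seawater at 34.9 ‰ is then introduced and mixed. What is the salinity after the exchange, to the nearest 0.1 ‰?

Remaining after removal: 1,670,000 m³ at 30.9 ‰ (salt = 51,603,000)
After addition: salt = 51,603,000 + 650,000×34.9 = 74,288,000; volume = 2,320,000 m³
S = 74,288,000 / 2,320,000 = 32.0207 ‰

32.0 ‰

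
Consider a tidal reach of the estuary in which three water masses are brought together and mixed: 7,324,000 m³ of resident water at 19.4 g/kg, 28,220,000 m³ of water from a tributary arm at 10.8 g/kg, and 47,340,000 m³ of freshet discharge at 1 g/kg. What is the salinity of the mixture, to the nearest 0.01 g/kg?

5.96 g/kg

Weighted by volume,
salt = 7,324,000×19.4 + 28,220,000×10.8 + 47,340,000×1 = 142,085,600 + 304,776,000 + 47,340,000 = 494,201,600
volume = 7,324,000 + 28,220,000 + 47,340,000 = 82,884,000 m³
S = 494,201,600 / 82,884,000 = 5.9626 g/kg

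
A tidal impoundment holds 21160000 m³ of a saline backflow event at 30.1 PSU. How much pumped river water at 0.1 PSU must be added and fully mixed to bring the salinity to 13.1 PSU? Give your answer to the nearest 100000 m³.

Salt balance: 21,160,000×30.1 + V×0.1 = (21,160,000+V)×13.1
636,916,000 + 0.1V = 277,196,000 + 13.1V
359,720,000 = 13V
V = 27,670,769.23 m³

27700000 m³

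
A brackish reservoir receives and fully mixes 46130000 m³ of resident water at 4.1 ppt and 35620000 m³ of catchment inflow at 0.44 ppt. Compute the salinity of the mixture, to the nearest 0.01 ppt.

2.51 ppt

Weighted by volume,
salt = 46,130,000×4.1 + 35,620,000×0.44 = 189,133,000 + 15,672,800 = 204,805,800
volume = 46,130,000 + 35,620,000 = 81,750,000 m³
S = 204,805,800 / 81,750,000 = 2.5053 ppt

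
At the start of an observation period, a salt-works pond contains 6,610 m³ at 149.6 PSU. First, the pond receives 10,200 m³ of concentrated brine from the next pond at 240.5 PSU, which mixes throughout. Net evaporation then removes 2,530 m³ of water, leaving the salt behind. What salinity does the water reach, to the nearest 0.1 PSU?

After mixing: salt = 6,610×149.6 + 10,200×240.5 = 3,441,956; volume = 16,810 m³
After evaporation: salt unchanged = 3,441,956; volume = 16,810 − 2,530 = 14,280 m³
S = 3,441,956 / 14,280 = 241.0333 PSU

241.0 PSU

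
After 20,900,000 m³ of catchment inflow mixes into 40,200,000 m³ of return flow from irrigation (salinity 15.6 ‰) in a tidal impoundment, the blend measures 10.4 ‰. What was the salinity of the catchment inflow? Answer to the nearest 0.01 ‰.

Salt balance: 40,200,000×15.6 + 20,900,000×S = 61,100,000×10.4
627,120,000 + 20,900,000·S = 635,440,000
S = (635,440,000 − 627,120,000) / 20,900,000 = 0.3981 ‰

0.40 ‰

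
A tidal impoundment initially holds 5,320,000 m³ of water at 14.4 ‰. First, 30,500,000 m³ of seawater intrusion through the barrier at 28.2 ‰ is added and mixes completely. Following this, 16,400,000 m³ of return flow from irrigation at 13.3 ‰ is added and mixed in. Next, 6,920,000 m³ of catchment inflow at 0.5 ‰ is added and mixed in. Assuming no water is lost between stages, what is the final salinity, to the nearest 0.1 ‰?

Conserving salt mass:
Initial salt = 5,320,000×14.4 = 76,608,000
After stage 1: salt = 76,608,000 + 30,500,000×28.2 = 936,708,000; volume = 35,820,000 m³; S = 26.15 ‰
After stage 2: salt = 936,708,000 + 16,400,000×13.3 = 1,154,828,000; volume = 52,220,000 m³; S = 22.115 ‰
After stage 3: salt = 1,154,828,000 + 6,920,000×0.5 = 1,158,288,000; volume = 59,140,000 m³
S = 1,158,288,000 / 59,140,000 = 19.5855 ‰

19.6 ‰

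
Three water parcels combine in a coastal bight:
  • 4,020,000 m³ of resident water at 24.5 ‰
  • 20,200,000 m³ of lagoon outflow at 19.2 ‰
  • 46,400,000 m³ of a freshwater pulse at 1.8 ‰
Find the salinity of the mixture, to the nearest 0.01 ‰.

Conserving salt mass:
salt = 4,020,000×24.5 + 20,200,000×19.2 + 46,400,000×1.8 = 98,490,000 + 387,840,000 + 83,520,000 = 569,850,000
volume = 4,020,000 + 20,200,000 + 46,400,000 = 70,620,000 m³
S = 569,850,000 / 70,620,000 = 8.0692 ‰

8.07 ‰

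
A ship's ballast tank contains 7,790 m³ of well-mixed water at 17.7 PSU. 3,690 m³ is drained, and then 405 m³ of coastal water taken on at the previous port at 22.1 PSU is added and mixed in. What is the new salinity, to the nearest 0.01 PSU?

18.10 PSU

Remaining after removal: 4,100 m³ at 17.7 PSU (salt = 72,570)
After addition: salt = 72,570 + 405×22.1 = 81,520.5; volume = 4,505 m³
S = 81,520.5 / 4,505 = 18.0956 PSU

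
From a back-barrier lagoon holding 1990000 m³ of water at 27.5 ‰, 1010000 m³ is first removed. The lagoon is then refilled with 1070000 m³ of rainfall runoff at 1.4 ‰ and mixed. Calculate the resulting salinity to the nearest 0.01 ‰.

Remaining after removal: 980,000 m³ at 27.5 ‰ (salt = 26,950,000)
After addition: salt = 26,950,000 + 1,070,000×1.4 = 28,448,000; volume = 2,050,000 m³
S = 28,448,000 / 2,050,000 = 13.8771 ‰

13.88 ‰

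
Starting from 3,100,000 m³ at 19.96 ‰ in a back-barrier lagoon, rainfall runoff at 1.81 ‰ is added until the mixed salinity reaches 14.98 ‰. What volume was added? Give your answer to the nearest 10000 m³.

Salt balance: 3,100,000×19.96 + V×1.81 = (3,100,000+V)×14.98
61,876,000 + 1.81V = 46,438,000 + 14.98V
15,438,000 = 13.17V
V = 1,172,209.57 m³

1170000 m³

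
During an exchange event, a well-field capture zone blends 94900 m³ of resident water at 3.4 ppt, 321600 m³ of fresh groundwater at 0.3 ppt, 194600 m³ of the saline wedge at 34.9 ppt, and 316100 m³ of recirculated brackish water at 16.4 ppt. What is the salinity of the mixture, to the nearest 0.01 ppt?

Conserving salt mass:
salt = 94,900×3.4 + 321,600×0.3 + 194,600×34.9 + 316,100×16.4 = 322,660 + 96,480 + 6,791,540 + 5,184,040 = 12,394,720
volume = 94,900 + 321,600 + 194,600 + 316,100 = 927,200 m³
S = 12,394,720 / 927,200 = 13.3679 ppt

13.37 ppt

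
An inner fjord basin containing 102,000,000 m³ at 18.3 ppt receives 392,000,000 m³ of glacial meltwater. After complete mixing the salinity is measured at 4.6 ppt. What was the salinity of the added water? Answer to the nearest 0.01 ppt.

1.04 ppt

Salt balance: 102,000,000×18.3 + 392,000,000×S = 494,000,000×4.6
1,866,600,000 + 392,000,000·S = 2,272,400,000
S = (2,272,400,000 − 1,866,600,000) / 392,000,000 = 1.0352 ppt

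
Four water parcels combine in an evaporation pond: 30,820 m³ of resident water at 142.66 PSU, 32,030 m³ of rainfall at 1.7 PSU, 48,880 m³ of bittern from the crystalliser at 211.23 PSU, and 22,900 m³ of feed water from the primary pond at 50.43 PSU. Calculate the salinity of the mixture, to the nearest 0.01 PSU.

118.33 PSU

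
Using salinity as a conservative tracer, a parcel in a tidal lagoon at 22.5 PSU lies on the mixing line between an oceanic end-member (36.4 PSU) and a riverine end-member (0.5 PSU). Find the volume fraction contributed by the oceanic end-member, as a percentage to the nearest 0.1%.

61.3%

Let g be the oceanic fraction. Salt balance per unit volume:
g×36.4 + (1−g)×0.5 = 22.5
g = (22.5 − 0.5) / (36.4 − 0.5) = 22/35.9 = 0.6128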